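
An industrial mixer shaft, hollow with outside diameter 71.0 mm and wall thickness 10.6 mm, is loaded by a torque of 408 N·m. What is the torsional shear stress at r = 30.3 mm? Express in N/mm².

6.54 N/mm²

J = π(d_o⁴ − d_i⁴)/32 = π(0.0710⁴ − 0.0498⁴)/32 = 1.891×10^-6 m⁴.
Shear stress varies linearly with radius: τ = T·r/J = 408.0 × 0.0303 / 1.891×10^-6 = 6.538×10^6 Pa.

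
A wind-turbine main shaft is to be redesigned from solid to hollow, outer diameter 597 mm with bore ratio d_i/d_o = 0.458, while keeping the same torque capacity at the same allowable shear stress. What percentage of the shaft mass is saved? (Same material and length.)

18.6 %

Equal τ_max and T ⇒ the solid shaft needs d_s³ = d_o³(1−k⁴), so d_s = 597·(1−0.458⁴)^(1/3) = 588.1 mm.
Area ratio A_h/A_s = d_o²(1−k²)/d_s² = (1−k²)/(1−k⁴)^(2/3) = 0.8143.
Mass saving = 1 − 0.8143 = 18.6 %.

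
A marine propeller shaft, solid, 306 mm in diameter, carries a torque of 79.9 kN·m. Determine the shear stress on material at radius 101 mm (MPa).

9.38 MPa

J = πd⁴/32 = π(0.306)⁴/32 = 8.608×10^-4 m⁴.
Shear stress varies linearly with radius: τ = T·r/J = 79900 × 0.101 / 8.608×10^-4 = 9.375×10^6 Pa.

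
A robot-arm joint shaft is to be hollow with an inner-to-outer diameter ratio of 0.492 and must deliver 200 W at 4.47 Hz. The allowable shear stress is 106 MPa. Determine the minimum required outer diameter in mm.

ω = 2π·4.47 = 28.09 rad/s, so T = P/ω = 200 / 28.09 = 7.121 N·m.
For a hollow shaft with d_i/d_o = 0.492: τ_max = 16T/(π d_o³ (1−k⁴)), so d_o = [16T/(π τ_allow (1−k⁴))]^(1/3) = [16·7.121/(π·1.06×10^8·0.9414)]^(1/3) = 0.007136 m.

7.14 mm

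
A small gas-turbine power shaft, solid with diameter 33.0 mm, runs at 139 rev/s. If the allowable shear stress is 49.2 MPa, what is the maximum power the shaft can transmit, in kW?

J = πd⁴/32 = π(0.0330)⁴/32 = 1.164×10^-7 m⁴.
T_max = τ_allow·J/r = 4.92×10^7 × 1.164×10^-7 / 0.0165 = 347.2 N·m.
ω = 2π·139 = 873.4 rad/s, so P_max = T_max·ω = 3.032×10^5 W.

303 kW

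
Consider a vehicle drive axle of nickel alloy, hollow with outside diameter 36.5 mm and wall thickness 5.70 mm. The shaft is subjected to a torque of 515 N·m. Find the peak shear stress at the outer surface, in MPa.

J = π(d_o⁴ − d_i⁴)/32 = π(0.0365⁴ − 0.0251⁴)/32 = 1.353×10^-7 m⁴.
τ_max = T·r/J = 515.0 × 0.0182 / 1.353×10^-7 = 6.947×10^7 Pa.

69.5 MPa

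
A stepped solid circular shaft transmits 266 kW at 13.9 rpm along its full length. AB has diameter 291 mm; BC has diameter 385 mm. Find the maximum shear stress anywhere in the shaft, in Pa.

ω = 2π·13.9/60 = 1.456 rad/s, so T = P/ω = 266×10³ / 1.456 = 182700 N·m.
Under the same torque, τ_max = 16T/(πd³) is largest where d is smallest — segment AB (d = 291 mm).
τ_max = 16·182700/(π·(0.291)³) = 3.777×10^7 Pa.

3.78e7 Pa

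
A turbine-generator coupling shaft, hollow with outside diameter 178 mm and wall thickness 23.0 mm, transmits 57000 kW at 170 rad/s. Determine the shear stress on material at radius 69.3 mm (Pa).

3.38e8 Pa

ω = 170 rad/s, so T = P/ω = 57000×10³ / 170.0 = 335300 N·m.
J = π(d_o⁴ − d_i⁴)/32 = π(0.178⁴ − 0.132⁴)/32 = 6.875×10^-5 m⁴.
Shear stress varies linearly with radius: τ = T·r/J = 335300 × 0.0693 / 6.875×10^-5 = 3.380×10^8 Pa.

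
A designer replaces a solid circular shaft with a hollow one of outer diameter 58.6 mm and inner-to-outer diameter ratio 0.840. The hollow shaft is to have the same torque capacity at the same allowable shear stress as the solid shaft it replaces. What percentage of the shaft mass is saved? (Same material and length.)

53.4 %

Equal τ_max and T ⇒ the solid shaft needs d_s³ = d_o³(1−k⁴), so d_s = 58.6·(1−0.840⁴)^(1/3) = 46.58 mm.
Area ratio A_h/A_s = d_o²(1−k²)/d_s² = (1−k²)/(1−k⁴)^(2/3) = 0.4660.
Mass saving = 1 − 0.4660 = 53.4 %.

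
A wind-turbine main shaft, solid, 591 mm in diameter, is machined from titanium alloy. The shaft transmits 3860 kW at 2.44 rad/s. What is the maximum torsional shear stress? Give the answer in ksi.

5.66 ksi

ω = 2.44 rad/s, so T = P/ω = 3860×10³ / 2.440 = 1.582e6 N·m.
J = πd⁴/32 = π(0.591)⁴/32 = 0.01198 m⁴.
τ_max = T·r/J = 1.582e6 × 0.295 / 0.01198 = 3.903×10^7 Pa.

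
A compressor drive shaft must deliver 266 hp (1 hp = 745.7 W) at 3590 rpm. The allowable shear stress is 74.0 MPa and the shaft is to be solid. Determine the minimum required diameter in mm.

ω = 2π·3590/60 = 375.9 rad/s, so T = P/ω = 266×745.7 / 375.9 = 527.6 N·m.
For a solid shaft τ_max = 16T/(πd³), so d = (16T/(π τ_allow))^(1/3) = (16·527.6/(π·7.40×10^7))^(1/3) = 0.03311 m.

33.1 mm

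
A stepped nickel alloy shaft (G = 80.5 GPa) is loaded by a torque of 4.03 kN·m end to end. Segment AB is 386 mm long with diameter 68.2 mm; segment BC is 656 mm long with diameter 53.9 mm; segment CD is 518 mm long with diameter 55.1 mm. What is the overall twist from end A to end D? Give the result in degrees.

4.43°

J_AB = π(0.0682)⁴/32 = 2.12×10^-6 m⁴; J_BC = π(0.0539)⁴/32 = 8.29×10^-7 m⁴; J_CD = π(0.0551)⁴/32 = 9.05×10^-7 m⁴.
θ = (T/G)·Σ L_i/J_i = (4030/80.5×10⁹)·(0.386/2.12×10^-6 + 0.656/8.29×10^-7 + 0.518/9.05×10^-7) = 0.07739 rad.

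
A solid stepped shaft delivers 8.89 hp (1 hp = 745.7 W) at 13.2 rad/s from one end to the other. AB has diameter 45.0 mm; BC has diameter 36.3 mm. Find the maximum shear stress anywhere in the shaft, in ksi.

ω = 13.2 rad/s, so T = P/ω = 8.89×745.7 / 13.20 = 502.2 N·m.
Under the same torque, τ_max = 16T/(πd³) is largest where d is smallest — segment BC (d = 36.3 mm).
τ_max = 16·502.2/(π·(0.0363)³) = 5.347×10^7 Pa.

7.76 ksi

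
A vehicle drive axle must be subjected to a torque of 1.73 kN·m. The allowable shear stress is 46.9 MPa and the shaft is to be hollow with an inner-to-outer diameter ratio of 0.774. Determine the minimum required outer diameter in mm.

66.4 mm

For a hollow shaft with d_i/d_o = 0.774: τ_max = 16T/(π d_o³ (1−k⁴)), so d_o = [16T/(π τ_allow (1−k⁴))]^(1/3) = [16·1730/(π·4.69×10^7·0.6411)]^(1/3) = 0.06642 m.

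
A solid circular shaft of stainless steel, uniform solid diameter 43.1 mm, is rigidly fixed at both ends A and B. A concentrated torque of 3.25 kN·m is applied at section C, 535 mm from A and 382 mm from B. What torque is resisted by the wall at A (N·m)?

With uniform GJ and both ends fixed, compatibility θ_AC = θ_CB gives T_A·a = T_B·b, together with T_A + T_B = T₀.
T_A = T₀·b/(a+b) = 3250·382/917.0 = 1354 N·m; T_B = 1896 N·m.

1350 N·m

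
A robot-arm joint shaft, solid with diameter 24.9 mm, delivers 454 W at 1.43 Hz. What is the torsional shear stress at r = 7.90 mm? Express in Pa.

1.06e7 Pa

ω = 2π·1.43 = 8.985 rad/s, so T = P/ω = 454 / 8.985 = 50.53 N·m.
J = πd⁴/32 = π(0.0249)⁴/32 = 3.774×10^-8 m⁴.
Shear stress varies linearly with radius: τ = T·r/J = 50.53 × 0.00790 / 3.774×10^-8 = 1.058×10^7 Pa.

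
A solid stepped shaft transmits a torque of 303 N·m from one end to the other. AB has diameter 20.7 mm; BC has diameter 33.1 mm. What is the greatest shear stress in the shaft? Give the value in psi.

Under the same torque, τ_max = 16T/(πd³) is largest where d is smallest — segment AB (d = 20.7 mm).
τ_max = 16·303.0/(π·(0.0207)³) = 1.740×10^8 Pa.

25200 psi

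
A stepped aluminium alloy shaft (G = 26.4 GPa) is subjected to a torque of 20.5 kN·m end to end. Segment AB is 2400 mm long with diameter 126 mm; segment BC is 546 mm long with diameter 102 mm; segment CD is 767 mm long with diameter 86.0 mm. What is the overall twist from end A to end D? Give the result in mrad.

226 mrad

J_AB = π(0.126)⁴/32 = 2.47×10^-5 m⁴; J_BC = π(0.102)⁴/32 = 1.06×10^-5 m⁴; J_CD = π(0.0860)⁴/32 = 5.37×10^-6 m⁴.
θ = (T/G)·Σ L_i/J_i = (20500/26.4×10⁹)·(2.40/2.47×10^-5 + 0.546/1.06×10^-5 + 0.767/5.37×10^-6) = 0.2261 rad.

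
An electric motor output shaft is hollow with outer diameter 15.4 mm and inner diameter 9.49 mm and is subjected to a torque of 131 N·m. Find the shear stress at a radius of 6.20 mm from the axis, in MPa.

172 MPa

J = π(d_o⁴ − d_i⁴)/32 = π(0.0154⁴ − 0.00949⁴)/32 = 4.726×10^-9 m⁴.
Shear stress varies linearly with radius: τ = T·r/J = 131.0 × 0.00620 / 4.726×10^-9 = 1.719×10^8 Pa.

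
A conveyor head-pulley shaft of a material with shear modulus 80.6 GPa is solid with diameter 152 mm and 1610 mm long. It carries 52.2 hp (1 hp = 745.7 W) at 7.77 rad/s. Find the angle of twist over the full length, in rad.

ω = 7.77 rad/s, so T = P/ω = 52.2×745.7 / 7.770 = 5010 N·m.
J = πd⁴/32 = π(0.152)⁴/32 = 5.241×10^-5 m⁴.
θ = T·L/(G·J) = 5010 × 1.61 / (80.6×10⁹ × 5.241×10^-5) = 1.910×10^-3 rad.

0.00191 rad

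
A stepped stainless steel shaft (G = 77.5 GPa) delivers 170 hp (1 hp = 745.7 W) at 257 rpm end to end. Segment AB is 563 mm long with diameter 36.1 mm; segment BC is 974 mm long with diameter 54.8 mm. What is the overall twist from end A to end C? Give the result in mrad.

272 mrad

ω = 2π·257/60 = 26.91 rad/s, so T = P/ω = 170×745.7 / 26.91 = 4710 N·m.
J_AB = π(0.0361)⁴/32 = 1.67×10^-7 m⁴; J_BC = π(0.0548)⁴/32 = 8.85×10^-7 m⁴.
θ = (T/G)·Σ L_i/J_i = (4710/77.5×10⁹)·(0.563/1.67×10^-7 + 0.974/8.85×10^-7) = 0.2721 rad.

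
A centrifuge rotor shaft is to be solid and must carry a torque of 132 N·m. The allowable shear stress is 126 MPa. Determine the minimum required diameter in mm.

17.5 mm

For a solid shaft τ_max = 16T/(πd³), so d = (16T/(π τ_allow))^(1/3) = (16·132.0/(π·1.26×10^8))^(1/3) = 0.01747 m.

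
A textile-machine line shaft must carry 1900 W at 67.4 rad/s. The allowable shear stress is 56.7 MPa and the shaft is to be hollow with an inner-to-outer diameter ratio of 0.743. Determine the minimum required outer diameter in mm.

15.4 mm

ω = 67.4 rad/s, so T = P/ω = 1900 / 67.40 = 28.19 N·m.
For a hollow shaft with d_i/d_o = 0.743: τ_max = 16T/(π d_o³ (1−k⁴)), so d_o = [16T/(π τ_allow (1−k⁴))]^(1/3) = [16·28.19/(π·5.67×10^7·0.6952)]^(1/3) = 0.01539 m.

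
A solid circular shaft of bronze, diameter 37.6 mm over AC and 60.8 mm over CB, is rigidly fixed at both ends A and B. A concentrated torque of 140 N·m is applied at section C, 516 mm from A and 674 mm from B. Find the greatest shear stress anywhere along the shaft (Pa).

Compatibility: T_A·a/J_AC = T_B·b/J_CB with T_A + T_B = T₀.
J_AC = 1.96×10^-7 m⁴, J_CB = 1.34×10^-6 m⁴, so T_A = T₀·(J_AC/a)/((J_AC/a)+(J_CB/b)) = 22.46 N·m, T_B = 117.5 N·m.
τ in each portion: τ_AC = 2.15×10^6 Pa, τ_CB = 2.66×10^6 Pa; maximum is in CB.
τ_max = T_CB·r/J = 117.5·0.0304/1.34×10^-6 = 2.664×10^6 Pa.

2.66e6 Pa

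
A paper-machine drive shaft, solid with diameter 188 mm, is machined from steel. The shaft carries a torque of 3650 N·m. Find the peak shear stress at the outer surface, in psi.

J = πd⁴/32 = π(0.188)⁴/32 = 1.226×10^-4 m⁴.
τ_max = T·r/J = 3650 × 0.0940 / 1.226×10^-4 = 2.798×10^6 Pa.

406 psi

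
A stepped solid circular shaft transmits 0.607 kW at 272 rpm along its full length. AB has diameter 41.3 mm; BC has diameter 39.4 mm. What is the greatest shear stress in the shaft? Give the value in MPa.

ω = 2π·272/60 = 28.48 rad/s, so T = P/ω = 0.607×10³ / 28.48 = 21.31 N·m.
Under the same torque, τ_max = 16T/(πd³) is largest where d is smallest — segment BC (d = 39.4 mm).
τ_max = 16·21.31/(π·(0.0394)³) = 1.774×10^6 Pa.

1.77 MPa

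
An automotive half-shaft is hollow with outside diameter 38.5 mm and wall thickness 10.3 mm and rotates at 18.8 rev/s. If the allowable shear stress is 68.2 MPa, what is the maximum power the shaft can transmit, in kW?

J = π(d_o⁴ − d_i⁴)/32 = π(0.0385⁴ − 0.0179⁴)/32 = 2.056×10^-7 m⁴.
T_max = τ_allow·J/r = 6.82×10^7 × 2.056×10^-7 / 0.0192 = 728.5 N·m.
ω = 2π·18.8 = 118.1 rad/s, so P_max = T_max·ω = 8.605×10^4 W.

86.1 kW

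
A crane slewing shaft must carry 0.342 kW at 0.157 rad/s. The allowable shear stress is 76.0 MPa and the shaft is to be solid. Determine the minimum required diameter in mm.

ω = 0.157 rad/s, so T = P/ω = 0.342×10³ / 0.1570 = 2178 N·m.
For a solid shaft τ_max = 16T/(πd³), so d = (16T/(π τ_allow))^(1/3) = (16·2178/(π·7.60×10^7))^(1/3) = 0.05265 m.

52.7 mm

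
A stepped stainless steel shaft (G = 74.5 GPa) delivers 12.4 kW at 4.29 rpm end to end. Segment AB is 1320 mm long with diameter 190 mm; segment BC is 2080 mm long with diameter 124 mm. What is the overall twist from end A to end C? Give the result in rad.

ω = 2π·4.29/60 = 0.4492 rad/s, so T = P/ω = 12.4×10³ / 0.4492 = 27600 N·m.
J_AB = π(0.190)⁴/32 = 1.28×10^-4 m⁴; J_BC = π(0.124)⁴/32 = 2.32×10^-5 m⁴.
θ = (T/G)·Σ L_i/J_i = (27600/74.5×10⁹)·(1.32/1.28×10^-4 + 2.08/2.32×10^-5) = 0.03702 rad.

0.0370 rad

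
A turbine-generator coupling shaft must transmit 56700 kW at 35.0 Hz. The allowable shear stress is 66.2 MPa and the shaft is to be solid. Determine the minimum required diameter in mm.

ω = 2π·35.0 = 219.9 rad/s, so T = P/ω = 56700×10³ / 219.9 = 257800 N·m.
For a solid shaft τ_max = 16T/(πd³), so d = (16T/(π τ_allow))^(1/3) = (16·257800/(π·6.62×10^7))^(1/3) = 0.2707 m.

271 mm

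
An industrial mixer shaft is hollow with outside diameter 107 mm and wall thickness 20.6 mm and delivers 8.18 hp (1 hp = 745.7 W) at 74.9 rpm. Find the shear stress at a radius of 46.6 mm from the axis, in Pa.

3.29e6 Pa

ω = 2π·74.9/60 = 7.844 rad/s, so T = P/ω = 8.18×745.7 / 7.844 = 777.7 N·m.
J = π(d_o⁴ − d_i⁴)/32 = π(0.107⁴ − 0.0658⁴)/32 = 1.103×10^-5 m⁴.
Shear stress varies linearly with radius: τ = T·r/J = 777.7 × 0.0466 / 1.103×10^-5 = 3.286×10^6 Pa.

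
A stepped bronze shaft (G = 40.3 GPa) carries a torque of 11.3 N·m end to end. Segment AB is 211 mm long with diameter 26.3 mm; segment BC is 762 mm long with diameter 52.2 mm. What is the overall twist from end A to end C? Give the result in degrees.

J_AB = π(0.0263)⁴/32 = 4.70×10^-8 m⁴; J_BC = π(0.0522)⁴/32 = 7.29×10^-7 m⁴.
θ = (T/G)·Σ L_i/J_i = (11.30/40.3×10⁹)·(0.211/4.70×10^-8 + 0.762/7.29×10^-7) = 1.553×10^-3 rad.

0.0890°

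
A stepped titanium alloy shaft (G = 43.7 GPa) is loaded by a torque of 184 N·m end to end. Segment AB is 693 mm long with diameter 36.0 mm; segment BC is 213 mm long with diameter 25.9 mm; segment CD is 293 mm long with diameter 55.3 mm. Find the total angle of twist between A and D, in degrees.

J_AB = π(0.0360)⁴/32 = 1.65×10^-7 m⁴; J_BC = π(0.0259)⁴/32 = 4.42×10^-8 m⁴; J_CD = π(0.0553)⁴/32 = 9.18×10^-7 m⁴.
θ = (T/G)·Σ L_i/J_i = (184.0/43.7×10⁹)·(0.693/1.65×10^-7 + 0.213/4.42×10^-8 + 0.293/9.18×10^-7) = 0.03934 rad.

2.25°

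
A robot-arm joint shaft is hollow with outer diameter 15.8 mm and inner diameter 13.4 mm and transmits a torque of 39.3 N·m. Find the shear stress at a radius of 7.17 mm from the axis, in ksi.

13.8 ksi

J = π(d_o⁴ − d_i⁴)/32 = π(0.0158⁴ − 0.0134⁴)/32 = 2.953×10^-9 m⁴.
Shear stress varies linearly with radius: τ = T·r/J = 39.30 × 0.00717 / 2.953×10^-9 = 9.542×10^7 Pa.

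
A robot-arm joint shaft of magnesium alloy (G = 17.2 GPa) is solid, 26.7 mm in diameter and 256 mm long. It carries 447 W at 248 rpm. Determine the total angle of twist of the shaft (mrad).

5.13 mrad

ω = 2π·248/60 = 25.97 rad/s, so T = P/ω = 447 / 25.97 = 17.21 N·m.
J = πd⁴/32 = π(0.0267)⁴/32 = 4.989×10^-8 m⁴.
θ = T·L/(G·J) = 17.21 × 0.256 / (17.2×10⁹ × 4.989×10^-8) = 5.134×10^-3 rad.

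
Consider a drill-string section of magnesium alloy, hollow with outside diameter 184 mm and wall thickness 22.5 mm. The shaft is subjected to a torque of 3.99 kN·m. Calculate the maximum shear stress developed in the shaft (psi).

702 psi

J = π(d_o⁴ − d_i⁴)/32 = π(0.184⁴ − 0.139⁴)/32 = 7.588×10^-5 m⁴.
τ_max = T·r/J = 3990 × 0.0920 / 7.588×10^-5 = 4.838×10^6 Pa.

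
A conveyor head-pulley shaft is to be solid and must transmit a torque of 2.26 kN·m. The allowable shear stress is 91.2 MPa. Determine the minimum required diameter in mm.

For a solid shaft τ_max = 16T/(πd³), so d = (16T/(π τ_allow))^(1/3) = (16·2260/(π·9.12×10^7))^(1/3) = 0.05016 m.

50.2 mm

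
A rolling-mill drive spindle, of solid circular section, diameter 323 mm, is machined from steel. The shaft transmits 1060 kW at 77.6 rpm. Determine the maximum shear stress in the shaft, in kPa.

19700 kPa

ω = 2π·77.6/60 = 8.126 rad/s, so T = P/ω = 1060×10³ / 8.126 = 130400 N·m.
J = πd⁴/32 = π(0.323)⁴/32 = 1.069×10^-3 m⁴.
τ_max = T·r/J = 130400 × 0.162 / 1.069×10^-3 = 1.971×10^7 Pa.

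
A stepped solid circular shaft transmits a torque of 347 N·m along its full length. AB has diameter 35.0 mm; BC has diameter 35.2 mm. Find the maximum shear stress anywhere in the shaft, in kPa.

41200 kPa

Under the same torque, τ_max = 16T/(πd³) is largest where d is smallest — segment AB (d = 35.0 mm).
τ_max = 16·347.0/(π·(0.0350)³) = 4.122×10^7 Pa.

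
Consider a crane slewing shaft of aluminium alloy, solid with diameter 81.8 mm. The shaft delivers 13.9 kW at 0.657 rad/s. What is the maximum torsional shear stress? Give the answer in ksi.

28.6 ksi

ω = 0.657 rad/s, so T = P/ω = 13.9×10³ / 0.6570 = 21160 N·m.
J = πd⁴/32 = π(0.0818)⁴/32 = 4.396×10^-6 m⁴.
τ_max = T·r/J = 21160 × 0.0409 / 4.396×10^-6 = 1.969×10^8 Pa.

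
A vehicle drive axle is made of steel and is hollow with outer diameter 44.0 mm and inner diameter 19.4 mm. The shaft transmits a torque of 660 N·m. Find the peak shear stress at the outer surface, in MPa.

J = π(d_o⁴ − d_i⁴)/32 = π(0.0440⁴ − 0.0194⁴)/32 = 3.541×10^-7 m⁴.
τ_max = T·r/J = 660.0 × 0.0220 / 3.541×10^-7 = 4.101×10^7 Pa.

41.0 MPa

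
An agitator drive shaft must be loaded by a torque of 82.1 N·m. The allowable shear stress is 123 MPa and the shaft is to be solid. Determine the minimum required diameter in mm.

For a solid shaft τ_max = 16T/(πd³), so d = (16T/(π τ_allow))^(1/3) = (16·82.10/(π·1.23×10^8))^(1/3) = 0.01504 m.

15.0 mm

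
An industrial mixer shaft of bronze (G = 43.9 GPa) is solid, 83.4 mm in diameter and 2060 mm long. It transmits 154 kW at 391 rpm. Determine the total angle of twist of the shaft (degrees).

ω = 2π·391/60 = 40.95 rad/s, so T = P/ω = 154×10³ / 40.95 = 3761 N·m.
J = πd⁴/32 = π(0.0834)⁴/32 = 4.750×10^-6 m⁴.
θ = T·L/(G·J) = 3761 × 2.06 / (43.9×10⁹ × 4.750×10^-6) = 0.03716 rad.

2.13°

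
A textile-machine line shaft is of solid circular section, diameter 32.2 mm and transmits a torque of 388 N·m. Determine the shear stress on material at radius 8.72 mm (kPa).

32100 kPa

J = πd⁴/32 = π(0.0322)⁴/32 = 1.055×10^-7 m⁴.
Shear stress varies linearly with radius: τ = T·r/J = 388.0 × 0.00872 / 1.055×10^-7 = 3.206×10^7 Pa.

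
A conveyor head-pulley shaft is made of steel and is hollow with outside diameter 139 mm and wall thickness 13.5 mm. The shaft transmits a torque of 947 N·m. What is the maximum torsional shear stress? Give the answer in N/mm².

3.10 N/mm²

J = π(d_o⁴ − d_i⁴)/32 = π(0.139⁴ − 0.112⁴)/32 = 2.120×10^-5 m⁴.
τ_max = T·r/J = 947.0 × 0.0695 / 2.120×10^-5 = 3.104×10^6 Pa.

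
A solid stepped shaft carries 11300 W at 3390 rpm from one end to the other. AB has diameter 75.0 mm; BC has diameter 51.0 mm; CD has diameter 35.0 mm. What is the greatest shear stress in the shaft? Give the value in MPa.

ω = 2π·3390/60 = 355.0 rad/s, so T = P/ω = 11300 / 355.0 = 31.83 N·m.
Under the same torque, τ_max = 16T/(πd³) is largest where d is smallest — segment CD (d = 35.0 mm).
τ_max = 16·31.83/(π·(0.0350)³) = 3.781×10^6 Pa.

3.78 MPa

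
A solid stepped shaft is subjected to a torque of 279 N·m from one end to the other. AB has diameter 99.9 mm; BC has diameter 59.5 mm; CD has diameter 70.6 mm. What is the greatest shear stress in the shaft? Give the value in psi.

Under the same torque, τ_max = 16T/(πd³) is largest where d is smallest — segment BC (d = 59.5 mm).
τ_max = 16·279.0/(π·(0.0595)³) = 6.746×10^6 Pa.

978 psi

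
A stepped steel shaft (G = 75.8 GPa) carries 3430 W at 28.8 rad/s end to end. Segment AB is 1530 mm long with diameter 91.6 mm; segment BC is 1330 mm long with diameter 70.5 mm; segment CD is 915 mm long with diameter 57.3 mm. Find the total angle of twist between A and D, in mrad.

2.57 mrad

ω = 28.8 rad/s, so T = P/ω = 3430 / 28.80 = 119.1 N·m.
J_AB = π(0.0916)⁴/32 = 6.91×10^-6 m⁴; J_BC = π(0.0705)⁴/32 = 2.43×10^-6 m⁴; J_CD = π(0.0573)⁴/32 = 1.06×10^-6 m⁴.
θ = (T/G)·Σ L_i/J_i = (119.1/75.8×10⁹)·(1.53/6.91×10^-6 + 1.33/2.43×10^-6 + 0.915/1.06×10^-6) = 2.568×10^-3 rad.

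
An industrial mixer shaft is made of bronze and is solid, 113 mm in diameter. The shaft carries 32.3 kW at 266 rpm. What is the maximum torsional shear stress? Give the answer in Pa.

ω = 2π·266/60 = 27.86 rad/s, so T = P/ω = 32.3×10³ / 27.86 = 1160 N·m.
J = πd⁴/32 = π(0.113)⁴/32 = 1.601×10^-5 m⁴.
τ_max = T·r/J = 1160 × 0.0565 / 1.601×10^-5 = 4.093×10^6 Pa.

4.09e6 Pa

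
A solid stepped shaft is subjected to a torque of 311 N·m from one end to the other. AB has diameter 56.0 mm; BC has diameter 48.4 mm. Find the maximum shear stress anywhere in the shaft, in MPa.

Under the same torque, τ_max = 16T/(πd³) is largest where d is smallest — segment BC (d = 48.4 mm).
τ_max = 16·311.0/(π·(0.0484)³) = 1.397×10^7 Pa.

14.0 MPa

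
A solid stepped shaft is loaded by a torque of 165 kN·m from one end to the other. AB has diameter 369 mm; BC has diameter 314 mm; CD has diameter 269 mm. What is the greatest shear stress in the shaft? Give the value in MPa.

Under the same torque, τ_max = 16T/(πd³) is largest where d is smallest — segment CD (d = 269 mm).
τ_max = 16·165000/(π·(0.269)³) = 4.317×10^7 Pa.

43.2 MPa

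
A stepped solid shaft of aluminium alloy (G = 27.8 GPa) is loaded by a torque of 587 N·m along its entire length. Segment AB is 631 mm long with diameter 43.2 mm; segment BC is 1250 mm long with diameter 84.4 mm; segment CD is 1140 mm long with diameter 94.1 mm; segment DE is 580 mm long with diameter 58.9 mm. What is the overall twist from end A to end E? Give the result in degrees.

3.31°

J_AB = π(0.0432)⁴/32 = 3.42×10^-7 m⁴; J_BC = π(0.0844)⁴/32 = 4.98×10^-6 m⁴; J_CD = π(0.0941)⁴/32 = 7.70×10^-6 m⁴; J_DE = π(0.0589)⁴/32 = 1.18×10^-6 m⁴.
θ = (T/G)·Σ L_i/J_i = (587.0/27.8×10⁹)·(0.631/3.42×10^-7 + 1.25/4.98×10^-6 + 1.14/7.70×10^-6 + 0.580/1.18×10^-6) = 0.05776 rad.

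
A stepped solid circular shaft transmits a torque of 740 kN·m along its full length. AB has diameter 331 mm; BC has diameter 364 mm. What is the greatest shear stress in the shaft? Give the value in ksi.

Under the same torque, τ_max = 16T/(πd³) is largest where d is smallest — segment AB (d = 331 mm).
τ_max = 16·740000/(π·(0.331)³) = 1.039×10^8 Pa.

15.1 ksi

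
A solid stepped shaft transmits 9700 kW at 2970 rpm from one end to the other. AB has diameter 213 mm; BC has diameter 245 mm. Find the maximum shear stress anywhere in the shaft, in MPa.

ω = 2π·2970/60 = 311.0 rad/s, so T = P/ω = 9700×10³ / 311.0 = 31190 N·m.
Under the same torque, τ_max = 16T/(πd³) is largest where d is smallest — segment AB (d = 213 mm).
τ_max = 16·31190/(π·(0.213)³) = 1.644×10^7 Pa.

16.4 MPa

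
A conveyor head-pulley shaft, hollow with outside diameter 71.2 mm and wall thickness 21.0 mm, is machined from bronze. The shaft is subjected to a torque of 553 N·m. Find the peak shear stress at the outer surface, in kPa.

8030 kPa

J = π(d_o⁴ − d_i⁴)/32 = π(0.0712⁴ − 0.0292⁴)/32 = 2.452×10^-6 m⁴.
τ_max = T·r/J = 553.0 × 0.0356 / 2.452×10^-6 = 8.030×10^6 Pa.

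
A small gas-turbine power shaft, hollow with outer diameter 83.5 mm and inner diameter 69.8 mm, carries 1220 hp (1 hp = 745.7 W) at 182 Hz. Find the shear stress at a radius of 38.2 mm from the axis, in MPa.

ω = 2π·182 = 1144 rad/s, so T = P/ω = 1220×745.7 / 1144 = 795.6 N·m.
J = π(d_o⁴ − d_i⁴)/32 = π(0.0835⁴ − 0.0698⁴)/32 = 2.442×10^-6 m⁴.
Shear stress varies linearly with radius: τ = T·r/J = 795.6 × 0.0382 / 2.442×10^-6 = 1.244×10^7 Pa.

12.4 MPa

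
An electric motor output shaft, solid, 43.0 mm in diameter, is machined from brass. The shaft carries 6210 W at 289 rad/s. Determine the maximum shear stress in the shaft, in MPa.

ω = 289 rad/s, so T = P/ω = 6210 / 289.0 = 21.49 N·m.
J = πd⁴/32 = π(0.0430)⁴/32 = 3.356×10^-7 m⁴.
τ_max = T·r/J = 21.49 × 0.0215 / 3.356×10^-7 = 1.376×10^6 Pa.

1.38 MPa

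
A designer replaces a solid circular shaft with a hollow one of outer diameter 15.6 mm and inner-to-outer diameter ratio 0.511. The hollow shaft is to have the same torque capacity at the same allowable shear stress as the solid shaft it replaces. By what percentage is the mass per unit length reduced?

22.6 %

Equal τ_max and T ⇒ the solid shaft needs d_s³ = d_o³(1−k⁴), so d_s = 15.6·(1−0.511⁴)^(1/3) = 15.24 mm.
Area ratio A_h/A_s = d_o²(1−k²)/d_s² = (1−k²)/(1−k⁴)^(2/3) = 0.7745.
Mass saving = 1 − 0.7745 = 22.6 %.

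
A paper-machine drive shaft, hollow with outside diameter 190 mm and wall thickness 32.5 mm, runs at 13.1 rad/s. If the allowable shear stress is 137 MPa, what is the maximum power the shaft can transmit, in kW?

1960 kW

J = π(d_o⁴ − d_i⁴)/32 = π(0.190⁴ − 0.125⁴)/32 = 1.040×10^-4 m⁴.
T_max = τ_allow·J/r = 1.37×10^8 × 1.040×10^-4 / 0.0950 = 149900 N·m.
ω = 13.1 rad/s, so P_max = T_max·ω = 1.964×10^6 W.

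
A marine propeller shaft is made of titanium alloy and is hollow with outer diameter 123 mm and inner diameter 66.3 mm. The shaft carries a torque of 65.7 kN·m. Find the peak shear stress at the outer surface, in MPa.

J = π(d_o⁴ − d_i⁴)/32 = π(0.123⁴ − 0.0663⁴)/32 = 2.057×10^-5 m⁴.
τ_max = T·r/J = 65700 × 0.0615 / 2.057×10^-5 = 1.964×10^8 Pa.

196 MPa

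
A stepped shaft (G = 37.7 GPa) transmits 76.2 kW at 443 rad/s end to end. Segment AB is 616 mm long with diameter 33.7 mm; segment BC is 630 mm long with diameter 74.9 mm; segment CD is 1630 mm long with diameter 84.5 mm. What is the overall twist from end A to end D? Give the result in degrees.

1.41°

ω = 443 rad/s, so T = P/ω = 76.2×10³ / 443.0 = 172.0 N·m.
J_AB = π(0.0337)⁴/32 = 1.27×10^-7 m⁴; J_BC = π(0.0749)⁴/32 = 3.09×10^-6 m⁴; J_CD = π(0.0845)⁴/32 = 5.01×10^-6 m⁴.
θ = (T/G)·Σ L_i/J_i = (172.0/37.7×10⁹)·(0.616/1.27×10^-7 + 0.630/3.09×10^-6 + 1.63/5.01×10^-6) = 0.02461 rad.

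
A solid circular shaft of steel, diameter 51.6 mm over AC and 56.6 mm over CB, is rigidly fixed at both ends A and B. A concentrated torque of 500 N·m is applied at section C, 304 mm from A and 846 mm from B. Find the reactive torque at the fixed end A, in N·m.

Compatibility: T_A·a/J_AC = T_B·b/J_CB with T_A + T_B = T₀.
J_AC = 6.96×10^-7 m⁴, J_CB = 1.01×10^-6 m⁴, so T_A = T₀·(J_AC/a)/((J_AC/a)+(J_CB/b)) = 328.9 N·m, T_B = 171.1 N·m.

329 N·m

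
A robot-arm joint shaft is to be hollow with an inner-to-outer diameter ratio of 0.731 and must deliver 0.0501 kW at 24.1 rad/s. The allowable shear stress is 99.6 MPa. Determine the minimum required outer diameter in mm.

5.30 mm

ω = 24.1 rad/s, so T = P/ω = 0.0501×10³ / 24.10 = 2.079 N·m.
For a hollow shaft with d_i/d_o = 0.731: τ_max = 16T/(π d_o³ (1−k⁴)), so d_o = [16T/(π τ_allow (1−k⁴))]^(1/3) = [16·2.079/(π·9.96×10^7·0.7145)]^(1/3) = 0.005299 m.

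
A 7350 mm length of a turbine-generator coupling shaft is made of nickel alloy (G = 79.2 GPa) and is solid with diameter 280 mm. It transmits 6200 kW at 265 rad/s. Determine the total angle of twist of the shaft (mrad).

ω = 265 rad/s, so T = P/ω = 6200×10³ / 265.0 = 23400 N·m.
J = πd⁴/32 = π(0.280)⁴/32 = 6.034×10^-4 m⁴.
θ = T·L/(G·J) = 23400 × 7.35 / (79.2×10⁹ × 6.034×10^-4) = 3.598×10^-3 rad.

3.60 mrad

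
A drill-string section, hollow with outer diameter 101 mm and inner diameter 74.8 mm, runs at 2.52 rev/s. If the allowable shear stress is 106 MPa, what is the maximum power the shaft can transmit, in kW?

J = π(d_o⁴ − d_i⁴)/32 = π(0.101⁴ − 0.0748⁴)/32 = 7.143×10^-6 m⁴.
T_max = τ_allow·J/r = 1.06×10^8 × 7.143×10^-6 / 0.0505 = 14990 N·m.
ω = 2π·2.52 = 15.83 rad/s, so P_max = T_max·ω = 2.374×10^5 W.

237 kW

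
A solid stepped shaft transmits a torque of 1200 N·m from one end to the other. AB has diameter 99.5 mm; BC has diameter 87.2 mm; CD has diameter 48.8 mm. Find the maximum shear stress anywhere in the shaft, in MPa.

52.6 MPa

Under the same torque, τ_max = 16T/(πd³) is largest where d is smallest — segment CD (d = 48.8 mm).
τ_max = 16·1200/(π·(0.0488)³) = 5.259×10^7 Pa.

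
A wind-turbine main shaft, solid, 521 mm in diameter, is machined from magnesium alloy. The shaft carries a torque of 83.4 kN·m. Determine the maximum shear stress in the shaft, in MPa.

J = πd⁴/32 = π(0.521)⁴/32 = 7.234×10^-3 m⁴.
τ_max = T·r/J = 83400 × 0.261 / 7.234×10^-3 = 3.003×10^6 Pa.

3.00 MPa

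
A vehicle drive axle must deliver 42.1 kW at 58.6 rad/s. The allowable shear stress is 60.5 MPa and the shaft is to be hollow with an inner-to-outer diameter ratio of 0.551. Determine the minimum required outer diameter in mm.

ω = 58.6 rad/s, so T = P/ω = 42.1×10³ / 58.60 = 718.4 N·m.
For a hollow shaft with d_i/d_o = 0.551: τ_max = 16T/(π d_o³ (1−k⁴)), so d_o = [16T/(π τ_allow (1−k⁴))]^(1/3) = [16·718.4/(π·6.05×10^7·0.9078)]^(1/3) = 0.04054 m.

40.5 mm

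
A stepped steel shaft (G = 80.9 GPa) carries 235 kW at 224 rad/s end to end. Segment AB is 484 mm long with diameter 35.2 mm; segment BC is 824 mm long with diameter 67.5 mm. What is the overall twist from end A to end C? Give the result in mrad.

ω = 224 rad/s, so T = P/ω = 235×10³ / 224.0 = 1049 N·m.
J_AB = π(0.0352)⁴/32 = 1.51×10^-7 m⁴; J_BC = π(0.0675)⁴/32 = 2.04×10^-6 m⁴.
θ = (T/G)·Σ L_i/J_i = (1049/80.9×10⁹)·(0.484/1.51×10^-7 + 0.824/2.04×10^-6) = 0.04689 rad.

46.9 mrad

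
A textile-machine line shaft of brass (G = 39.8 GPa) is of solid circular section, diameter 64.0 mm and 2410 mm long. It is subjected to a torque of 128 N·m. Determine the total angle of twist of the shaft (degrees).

0.270°

J = πd⁴/32 = π(0.0640)⁴/32 = 1.647×10^-6 m⁴.
θ = T·L/(G·J) = 128.0 × 2.41 / (39.8×10⁹ × 1.647×10^-6) = 4.706×10^-3 rad.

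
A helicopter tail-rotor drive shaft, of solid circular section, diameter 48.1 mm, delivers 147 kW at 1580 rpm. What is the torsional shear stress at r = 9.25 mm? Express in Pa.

1.56e7 Pa

ω = 2π·1580/60 = 165.5 rad/s, so T = P/ω = 147×10³ / 165.5 = 888.4 N·m.
J = πd⁴/32 = π(0.0481)⁴/32 = 5.255×10^-7 m⁴.
Shear stress varies linearly with radius: τ = T·r/J = 888.4 × 0.00925 / 5.255×10^-7 = 1.564×10^7 Pa.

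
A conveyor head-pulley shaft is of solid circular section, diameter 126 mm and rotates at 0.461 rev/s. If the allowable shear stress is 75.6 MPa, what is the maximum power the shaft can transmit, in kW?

86.0 kW

J = πd⁴/32 = π(0.126)⁴/32 = 2.474×10^-5 m⁴.
T_max = τ_allow·J/r = 7.56×10^7 × 2.474×10^-5 / 0.0630 = 29690 N·m.
ω = 2π·0.461 = 2.897 rad/s, so P_max = T_max·ω = 8.601×10^4 W.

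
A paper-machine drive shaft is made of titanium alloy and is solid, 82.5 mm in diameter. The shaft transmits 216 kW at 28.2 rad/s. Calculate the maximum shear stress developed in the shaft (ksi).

ω = 28.2 rad/s, so T = P/ω = 216×10³ / 28.20 = 7660 N·m.
J = πd⁴/32 = π(0.0825)⁴/32 = 4.548×10^-6 m⁴.
τ_max = T·r/J = 7660 × 0.0413 / 4.548×10^-6 = 6.947×10^7 Pa.

10.1 ksi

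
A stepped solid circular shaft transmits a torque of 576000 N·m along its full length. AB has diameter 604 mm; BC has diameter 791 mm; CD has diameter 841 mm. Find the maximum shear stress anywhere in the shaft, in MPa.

Under the same torque, τ_max = 16T/(πd³) is largest where d is smallest — segment AB (d = 604 mm).
τ_max = 16·576000/(π·(0.604)³) = 1.331×10^7 Pa.

13.3 MPa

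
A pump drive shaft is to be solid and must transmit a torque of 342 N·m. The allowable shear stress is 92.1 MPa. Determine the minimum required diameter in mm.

For a solid shaft τ_max = 16T/(πd³), so d = (16T/(π τ_allow))^(1/3) = (16·342.0/(π·9.21×10^7))^(1/3) = 0.02664 m.

26.6 mm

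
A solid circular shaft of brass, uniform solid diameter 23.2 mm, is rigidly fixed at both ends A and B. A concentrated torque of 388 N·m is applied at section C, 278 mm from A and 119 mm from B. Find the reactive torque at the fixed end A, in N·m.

116 N·m

With uniform GJ and both ends fixed, compatibility θ_AC = θ_CB gives T_A·a = T_B·b, together with T_A + T_B = T₀.
T_A = T₀·b/(a+b) = 388.0·119/397.0 = 116.3 N·m; T_B = 271.7 N·m.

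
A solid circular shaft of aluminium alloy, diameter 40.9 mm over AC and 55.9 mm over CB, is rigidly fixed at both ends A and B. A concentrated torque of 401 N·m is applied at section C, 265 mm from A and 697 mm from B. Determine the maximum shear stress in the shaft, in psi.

1860 psi

Compatibility: T_A·a/J_AC = T_B·b/J_CB with T_A + T_B = T₀.
J_AC = 2.75×10^-7 m⁴, J_CB = 9.59×10^-7 m⁴, so T_A = T₀·(J_AC/a)/((J_AC/a)+(J_CB/b)) = 172.3 N·m, T_B = 228.7 N·m.
τ in each portion: τ_AC = 1.28×10^7 Pa, τ_CB = 6.67×10^6 Pa; maximum is in AC.
τ_max = T_AC·r/J = 172.3·0.0204/2.75×10^-7 = 1.283×10^7 Pa.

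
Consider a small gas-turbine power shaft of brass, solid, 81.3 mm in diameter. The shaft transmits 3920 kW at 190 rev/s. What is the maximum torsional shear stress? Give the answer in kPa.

31100 kPa

ω = 2π·190 = 1194 rad/s, so T = P/ω = 3920×10³ / 1194 = 3284 N·m.
J = πd⁴/32 = π(0.0813)⁴/32 = 4.289×10^-6 m⁴.
τ_max = T·r/J = 3284 × 0.0406 / 4.289×10^-6 = 3.112×10^7 Pa.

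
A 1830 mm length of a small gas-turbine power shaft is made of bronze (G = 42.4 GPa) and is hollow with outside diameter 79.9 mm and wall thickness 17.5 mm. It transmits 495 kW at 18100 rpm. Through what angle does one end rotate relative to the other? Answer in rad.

0.00313 rad

ω = 2π·18100/60 = 1895 rad/s, so T = P/ω = 495×10³ / 1895 = 261.2 N·m.
J = π(d_o⁴ − d_i⁴)/32 = π(0.0799⁴ − 0.0449⁴)/32 = 3.602×10^-6 m⁴.
θ = T·L/(G·J) = 261.2 × 1.83 / (42.4×10⁹ × 3.602×10^-6) = 3.129×10^-3 rad.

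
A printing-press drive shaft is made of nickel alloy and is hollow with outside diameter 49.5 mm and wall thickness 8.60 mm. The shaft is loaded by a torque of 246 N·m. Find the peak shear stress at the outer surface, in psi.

J = π(d_o⁴ − d_i⁴)/32 = π(0.0495⁴ − 0.0323⁴)/32 = 4.826×10^-7 m⁴.
τ_max = T·r/J = 246.0 × 0.0248 / 4.826×10^-7 = 1.262×10^7 Pa.

1830 psi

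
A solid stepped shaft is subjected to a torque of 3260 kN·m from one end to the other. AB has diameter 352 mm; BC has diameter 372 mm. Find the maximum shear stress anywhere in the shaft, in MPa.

Under the same torque, τ_max = 16T/(πd³) is largest where d is smallest — segment AB (d = 352 mm).
τ_max = 16·3.260e6/(π·(0.352)³) = 3.807×10^8 Pa.

381 MPa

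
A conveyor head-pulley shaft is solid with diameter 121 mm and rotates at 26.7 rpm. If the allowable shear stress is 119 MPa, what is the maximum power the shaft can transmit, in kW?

J = πd⁴/32 = π(0.121)⁴/32 = 2.104×10^-5 m⁴.
T_max = τ_allow·J/r = 1.19×10^8 × 2.104×10^-5 / 0.0605 = 41390 N·m.
ω = 2π·26.7/60 = 2.796 rad/s, so P_max = T_max·ω = 1.157×10^5 W.

116 kW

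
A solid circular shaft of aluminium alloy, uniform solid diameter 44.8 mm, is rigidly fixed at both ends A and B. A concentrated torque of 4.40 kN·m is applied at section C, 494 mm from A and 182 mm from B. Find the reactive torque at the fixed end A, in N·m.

With uniform GJ and both ends fixed, compatibility θ_AC = θ_CB gives T_A·a = T_B·b, together with T_A + T_B = T₀.
T_A = T₀·b/(a+b) = 4400·182/676.0 = 1185 N·m; T_B = 3215 N·m.

1180 N·m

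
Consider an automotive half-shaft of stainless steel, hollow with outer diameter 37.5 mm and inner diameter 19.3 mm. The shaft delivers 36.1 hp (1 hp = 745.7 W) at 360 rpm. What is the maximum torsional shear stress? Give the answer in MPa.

74.2 MPa

ω = 2π·360/60 = 37.70 rad/s, so T = P/ω = 36.1×745.7 / 37.70 = 714.1 N·m.
J = π(d_o⁴ − d_i⁴)/32 = π(0.0375⁴ − 0.0193⁴)/32 = 1.805×10^-7 m⁴.
τ_max = T·r/J = 714.1 × 0.0187 / 1.805×10^-7 = 7.417×10^7 Pa.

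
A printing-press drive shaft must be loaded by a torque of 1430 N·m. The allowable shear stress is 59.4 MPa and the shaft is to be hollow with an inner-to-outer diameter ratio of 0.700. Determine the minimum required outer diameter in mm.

54.4 mm

For a hollow shaft with d_i/d_o = 0.700: τ_max = 16T/(π d_o³ (1−k⁴)), so d_o = [16T/(π τ_allow (1−k⁴))]^(1/3) = [16·1430/(π·5.94×10^7·0.7599)]^(1/3) = 0.05444 m.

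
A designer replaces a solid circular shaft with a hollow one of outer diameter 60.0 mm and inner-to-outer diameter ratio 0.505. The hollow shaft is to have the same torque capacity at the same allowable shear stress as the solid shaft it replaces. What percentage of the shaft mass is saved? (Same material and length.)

Equal τ_max and T ⇒ the solid shaft needs d_s³ = d_o³(1−k⁴), so d_s = 60.0·(1−0.505⁴)^(1/3) = 58.67 mm.
Area ratio A_h/A_s = d_o²(1−k²)/d_s² = (1−k²)/(1−k⁴)^(2/3) = 0.7791.
Mass saving = 1 − 0.7791 = 22.1 %.

22.1 %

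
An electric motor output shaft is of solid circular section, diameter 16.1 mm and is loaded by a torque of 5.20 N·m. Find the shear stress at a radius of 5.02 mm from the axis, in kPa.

J = πd⁴/32 = π(0.0161)⁴/32 = 6.596×10^-9 m⁴.
Shear stress varies linearly with radius: τ = T·r/J = 5.200 × 0.00502 / 6.596×10^-9 = 3.957×10^6 Pa.

3960 kPa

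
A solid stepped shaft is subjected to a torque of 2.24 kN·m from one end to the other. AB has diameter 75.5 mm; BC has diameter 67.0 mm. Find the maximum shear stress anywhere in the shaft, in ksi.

5.50 ksi

Under the same torque, τ_max = 16T/(πd³) is largest where d is smallest — segment BC (d = 67.0 mm).
τ_max = 16·2240/(π·(0.0670)³) = 3.793×10^7 Pa.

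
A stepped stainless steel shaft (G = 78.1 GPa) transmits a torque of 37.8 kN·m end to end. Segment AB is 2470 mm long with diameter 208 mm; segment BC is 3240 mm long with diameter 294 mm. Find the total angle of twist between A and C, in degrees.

J_AB = π(0.208)⁴/32 = 1.84×10^-4 m⁴; J_BC = π(0.294)⁴/32 = 7.33×10^-4 m⁴.
θ = (T/G)·Σ L_i/J_i = (37800/78.1×10⁹)·(2.47/1.84×10^-4 + 3.24/7.33×10^-4) = 8.644×10^-3 rad.

0.495°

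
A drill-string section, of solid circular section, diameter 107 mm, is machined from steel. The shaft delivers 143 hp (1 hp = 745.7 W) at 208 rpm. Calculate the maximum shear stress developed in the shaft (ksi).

2.95 ksi

ω = 2π·208/60 = 21.78 rad/s, so T = P/ω = 143×745.7 / 21.78 = 4896 N·m.
J = πd⁴/32 = π(0.107)⁴/32 = 1.287×10^-5 m⁴.
τ_max = T·r/J = 4896 × 0.0535 / 1.287×10^-5 = 2.035×10^7 Pa.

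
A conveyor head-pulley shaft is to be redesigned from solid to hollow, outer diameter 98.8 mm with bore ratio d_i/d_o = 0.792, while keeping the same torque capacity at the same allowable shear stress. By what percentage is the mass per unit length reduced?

48.0 %

Equal τ_max and T ⇒ the solid shaft needs d_s³ = d_o³(1−k⁴), so d_s = 98.8·(1−0.792⁴)^(1/3) = 83.63 mm.
Area ratio A_h/A_s = d_o²(1−k²)/d_s² = (1−k²)/(1−k⁴)^(2/3) = 0.5202.
Mass saving = 1 − 0.5202 = 48.0 %.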